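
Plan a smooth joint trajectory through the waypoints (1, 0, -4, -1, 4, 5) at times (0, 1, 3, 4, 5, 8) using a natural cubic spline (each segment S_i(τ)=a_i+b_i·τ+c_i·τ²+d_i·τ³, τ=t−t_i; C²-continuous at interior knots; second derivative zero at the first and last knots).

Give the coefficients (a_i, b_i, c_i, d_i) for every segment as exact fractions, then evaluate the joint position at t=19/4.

  seg 0: a=1 b=-373/708 c=0 d=-335/708
  seg 1: a=0 b=-689/354 c=-335/236 d=493/708
  seg 2: a=-4 b=259/354 c=651/236 d=-347/708
  seg 3: a=-1 b=3383/708 c=76/59 d=-755/708
  seg 4: a=4 b=1471/354 c=-451/236 d=451/2124
S(19/4) = 43173/15104

Δ: Δ0=-1, Δ1=-2, Δ2=3, Δ3=5, Δ4=1/3
row 1: diag=6, rhs=-6; c'=1/3, d'=-1
row 2: denom=6−2·1/3=16/3; d'=(30−2·-1)/(16/3)=6
row 3: denom=4−1·3/16=61/16; d'=(12−1·6)/(61/16)=96/61
row 4: denom=8−1·16/61=472/61; d'=(-28−1·96/61)/(472/61)=-451/118
back: M4=-451/118
back: M3=96/61−16/61·-451/118=152/59
back: M2=6−3/16·152/59=651/118
back: M1=-1−1/3·651/118=-335/118
M: M0=0, M1=-335/118, M2=651/118, M3=152/59, M4=-451/118, M5=0
seg 0: a=1, c=M0/2=0, d=(M1−M0)/(6·1)=-335/708, b=Δ0−h0·(2M0+M1)/6=-373/708
seg 1: a=0, c=M1/2=-335/236, d=(M2−M1)/(6·2)=493/708, b=Δ1−h1·(2M1+M2)/6=-689/354
seg 2: a=-4, c=M2/2=651/236, d=(M3−M2)/(6·1)=-347/708, b=Δ2−h2·(2M2+M3)/6=259/354
seg 3: a=-1, c=M3/2=76/59, d=(M4−M3)/(6·1)=-755/708, b=Δ3−h3·(2M3+M4)/6=3383/708
seg 4: a=4, c=M4/2=-451/236, d=(M5−M4)/(6·3)=451/2124, b=Δ4−h4·(2M4+M5)/6=1471/354
t_q=19/4 → seg 3, τ=3/4; S=-1+3383/708·τ+76/59·τ²+-755/708·τ³=43173/15104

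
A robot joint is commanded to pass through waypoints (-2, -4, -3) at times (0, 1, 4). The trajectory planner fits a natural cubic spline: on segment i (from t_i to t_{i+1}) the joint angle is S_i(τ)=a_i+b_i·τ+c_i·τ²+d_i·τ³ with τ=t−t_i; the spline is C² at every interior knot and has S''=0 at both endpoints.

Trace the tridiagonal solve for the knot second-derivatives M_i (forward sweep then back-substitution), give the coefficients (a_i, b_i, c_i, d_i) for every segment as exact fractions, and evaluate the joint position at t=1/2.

  seg 0: a=-2 b=-55/24 c=0 d=7/24
  seg 1: a=-4 b=-17/12 c=7/8 d=-7/72
S(1/2) = -199/64

Δ: Δ0=-2, Δ1=1/3
row 1: diag=8, rhs=14; c'=3/8, d'=7/4
back: M1=7/4
M: M0=0, M1=7/4, M2=0
seg 0: a=-2, c=M0/2=0, d=(M1−M0)/(6·1)=7/24, b=Δ0−h0·(2M0+M1)/6=-55/24
seg 1: a=-4, c=M1/2=7/8, d=(M2−M1)/(6·3)=-7/72, b=Δ1−h1·(2M1+M2)/6=-17/12
t_q=1/2 → seg 0, τ=1/2; S=-2+-55/24·τ+0·τ²+7/24·τ³=-199/64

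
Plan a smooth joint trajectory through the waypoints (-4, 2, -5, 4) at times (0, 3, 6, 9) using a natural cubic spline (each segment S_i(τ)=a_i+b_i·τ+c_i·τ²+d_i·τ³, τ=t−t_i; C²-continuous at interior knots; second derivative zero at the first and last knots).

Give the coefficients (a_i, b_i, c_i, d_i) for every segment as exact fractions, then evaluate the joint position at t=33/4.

  seg 0: a=-4 b=158/45 c=0 d=-68/405
  seg 1: a=2 b=-46/45 c=-68/45 d=29/81
  seg 2: a=-5 b=-19/45 c=77/45 d=-77/405
S(33/4) = 35/64

Δ: Δ0=2, Δ1=-7/3, Δ2=3
row 1: diag=12, rhs=-26; c'=1/4, d'=-13/6
row 2: denom=12−3·1/4=45/4; d'=(32−3·-13/6)/(45/4)=154/45
back: M2=154/45
back: M1=-13/6−1/4·154/45=-136/45
M: M0=0, M1=-136/45, M2=154/45, M3=0
seg 0: a=-4, c=M0/2=0, d=(M1−M0)/(6·3)=-68/405, b=Δ0−h0·(2M0+M1)/6=158/45
seg 1: a=2, c=M1/2=-68/45, d=(M2−M1)/(6·3)=29/81, b=Δ1−h1·(2M1+M2)/6=-46/45
seg 2: a=-5, c=M2/2=77/45, d=(M3−M2)/(6·3)=-77/405, b=Δ2−h2·(2M2+M3)/6=-19/45
t_q=33/4 → seg 2, τ=9/4; S=-5+-19/45·τ+77/45·τ²+-77/405·τ³=35/64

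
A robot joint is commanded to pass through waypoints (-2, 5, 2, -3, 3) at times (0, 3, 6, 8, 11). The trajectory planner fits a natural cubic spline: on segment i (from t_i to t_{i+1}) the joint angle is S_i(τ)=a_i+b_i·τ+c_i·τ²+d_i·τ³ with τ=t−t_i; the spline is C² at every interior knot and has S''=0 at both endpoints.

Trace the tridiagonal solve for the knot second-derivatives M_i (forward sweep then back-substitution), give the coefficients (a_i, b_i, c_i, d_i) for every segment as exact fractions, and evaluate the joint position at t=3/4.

Δ: Δ0=7/3, Δ1=-1, Δ2=-5/2, Δ3=2
row 1: diag=12, rhs=-20; c'=1/4, d'=-5/3
row 2: denom=10−3·1/4=37/4; d'=(-9−3·-5/3)/(37/4)=-16/37
row 3: denom=10−2·8/37=354/37; d'=(27−2·-16/37)/(354/37)=1031/354
back: M3=1031/354
back: M2=-16/37−8/37·1031/354=-188/177
back: M1=-5/3−1/4·-188/177=-248/177
M: M0=0, M1=-248/177, M2=-188/177, M3=1031/354, M4=0
seg 0: a=-2, c=M0/2=0, d=(M1−M0)/(6·3)=-124/1593, b=Δ0−h0·(2M0+M1)/6=179/59
seg 1: a=5, c=M1/2=-124/177, d=(M2−M1)/(6·3)=10/531, b=Δ1−h1·(2M1+M2)/6=55/59
seg 2: a=2, c=M2/2=-94/177, d=(M3−M2)/(6·2)=469/1416, b=Δ2−h2·(2M2+M3)/6=-163/59
seg 3: a=-3, c=M3/2=1031/708, d=(M4−M3)/(6·3)=-1031/6372, b=Δ3−h3·(2M3+M4)/6=-323/354
t_q=3/4 → seg 0, τ=3/4; S=-2+179/59·τ+0·τ²+-124/1593·τ³=229/944

  seg 0: a=-2 b=179/59 c=0 d=-124/1593
  seg 1: a=5 b=55/59 c=-124/177 d=10/531
  seg 2: a=2 b=-163/59 c=-94/177 d=469/1416
  seg 3: a=-3 b=-323/354 c=1031/708 d=-1031/6372
S(3/4) = 229/944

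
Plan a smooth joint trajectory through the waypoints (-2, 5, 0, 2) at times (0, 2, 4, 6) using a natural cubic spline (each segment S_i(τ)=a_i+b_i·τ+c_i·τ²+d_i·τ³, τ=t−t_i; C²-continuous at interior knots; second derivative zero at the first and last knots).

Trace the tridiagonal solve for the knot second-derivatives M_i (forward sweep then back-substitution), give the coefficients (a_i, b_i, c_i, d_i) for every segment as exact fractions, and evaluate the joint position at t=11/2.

Δ: Δ0=7/2, Δ1=-5/2, Δ2=1
row 1: diag=8, rhs=-36; c'=1/4, d'=-9/2
row 2: denom=8−2·1/4=15/2; d'=(21−2·-9/2)/(15/2)=4
back: M2=4
back: M1=-9/2−1/4·4=-11/2
M: M0=0, M1=-11/2, M2=4, M3=0
seg 0: a=-2, c=M0/2=0, d=(M1−M0)/(6·2)=-11/24, b=Δ0−h0·(2M0+M1)/6=16/3
seg 1: a=5, c=M1/2=-11/4, d=(M2−M1)/(6·2)=19/24, b=Δ1−h1·(2M1+M2)/6=-1/6
seg 2: a=0, c=M2/2=2, d=(M3−M2)/(6·2)=-1/3, b=Δ2−h2·(2M2+M3)/6=-5/3
t_q=11/2 → seg 2, τ=3/2; S=0+-5/3·τ+2·τ²+-1/3·τ³=7/8

  seg 0: a=-2 b=16/3 c=0 d=-11/24
  seg 1: a=5 b=-1/6 c=-11/4 d=19/24
  seg 2: a=0 b=-5/3 c=2 d=-1/3
S(11/2) = 7/8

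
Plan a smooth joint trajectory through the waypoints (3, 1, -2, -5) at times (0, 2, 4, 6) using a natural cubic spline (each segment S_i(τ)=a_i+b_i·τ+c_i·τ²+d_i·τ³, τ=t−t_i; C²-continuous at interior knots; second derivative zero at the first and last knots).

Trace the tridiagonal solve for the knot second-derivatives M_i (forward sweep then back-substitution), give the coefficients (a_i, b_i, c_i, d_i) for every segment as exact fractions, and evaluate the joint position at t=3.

  seg 0: a=3 b=-13/15 c=0 d=-1/30
  seg 1: a=1 b=-19/15 c=-1/5 d=1/24
  seg 2: a=-2 b=-47/30 c=1/20 d=-1/120
S(3) = -17/40

Δ: Δ0=-1, Δ1=-3/2, Δ2=-3/2
row 1: diag=8, rhs=-3; c'=1/4, d'=-3/8
row 2: denom=8−2·1/4=15/2; d'=(0−2·-3/8)/(15/2)=1/10
back: M2=1/10
back: M1=-3/8−1/4·1/10=-2/5
M: M0=0, M1=-2/5, M2=1/10, M3=0
seg 0: a=3, c=M0/2=0, d=(M1−M0)/(6·2)=-1/30, b=Δ0−h0·(2M0+M1)/6=-13/15
seg 1: a=1, c=M1/2=-1/5, d=(M2−M1)/(6·2)=1/24, b=Δ1−h1·(2M1+M2)/6=-19/15
seg 2: a=-2, c=M2/2=1/20, d=(M3−M2)/(6·2)=-1/120, b=Δ2−h2·(2M2+M3)/6=-47/30
t_q=3 → seg 1, τ=1; S=1+-19/15·τ+-1/5·τ²+1/24·τ³=-17/40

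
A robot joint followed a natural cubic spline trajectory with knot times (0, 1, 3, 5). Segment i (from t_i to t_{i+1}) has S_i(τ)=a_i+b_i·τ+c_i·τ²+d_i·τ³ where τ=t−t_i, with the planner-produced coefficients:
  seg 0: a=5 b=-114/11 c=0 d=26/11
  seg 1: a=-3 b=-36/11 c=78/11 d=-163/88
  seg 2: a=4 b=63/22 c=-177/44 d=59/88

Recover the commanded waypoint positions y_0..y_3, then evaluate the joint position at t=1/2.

y_0=5 y_1=-3 y_2=4 y_3=-1
S(1/2) = 5/44

y_0 = S_0(0) = a_0 = 5
y_1 = S_1(0) = a_1 = -3
y_2 = S_2(0) = a_2 = 4
y_3 = S_2(2) = -1
t_q=1/2 is in segment 0 (τ=1/2); S_0(τ)=5/44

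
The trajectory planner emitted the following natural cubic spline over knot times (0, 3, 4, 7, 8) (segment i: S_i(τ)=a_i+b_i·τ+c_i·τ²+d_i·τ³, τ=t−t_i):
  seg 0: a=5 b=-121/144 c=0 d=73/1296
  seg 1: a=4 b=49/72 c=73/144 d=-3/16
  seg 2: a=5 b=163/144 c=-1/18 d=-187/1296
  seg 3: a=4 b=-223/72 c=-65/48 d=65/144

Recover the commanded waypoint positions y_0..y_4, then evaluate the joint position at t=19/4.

y_0=5 y_1=4 y_2=5 y_3=4 y_4=0
S(19/4) = 5895/1024

y_0 = S_0(0) = a_0 = 5
y_1 = S_1(0) = a_1 = 4
y_2 = S_2(0) = a_2 = 5
y_3 = S_3(0) = a_3 = 4
y_4 = S_3(1) = 0
t_q=19/4 is in segment 2 (τ=3/4); S_2(τ)=5895/1024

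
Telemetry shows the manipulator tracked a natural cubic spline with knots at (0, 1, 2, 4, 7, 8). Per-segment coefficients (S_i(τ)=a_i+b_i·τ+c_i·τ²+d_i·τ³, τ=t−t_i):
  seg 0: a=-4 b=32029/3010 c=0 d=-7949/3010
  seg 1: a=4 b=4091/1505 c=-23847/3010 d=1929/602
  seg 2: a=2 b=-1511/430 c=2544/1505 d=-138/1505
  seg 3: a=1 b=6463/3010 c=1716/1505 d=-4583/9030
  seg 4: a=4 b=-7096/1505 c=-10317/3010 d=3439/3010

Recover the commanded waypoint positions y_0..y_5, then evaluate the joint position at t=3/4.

y_0 = S_0(0) = a_0 = -4
y_1 = S_1(0) = a_1 = 4
y_2 = S_2(0) = a_2 = 2
y_3 = S_3(0) = a_3 = 1
y_4 = S_4(0) = a_4 = 4
y_5 = S_4(1) = -3
t_q=3/4 is in segment 0 (τ=3/4); S_0(τ)=78887/27520

y_0=-4 y_1=4 y_2=2 y_3=1 y_4=4 y_5=-3
S(3/4) = 78887/27520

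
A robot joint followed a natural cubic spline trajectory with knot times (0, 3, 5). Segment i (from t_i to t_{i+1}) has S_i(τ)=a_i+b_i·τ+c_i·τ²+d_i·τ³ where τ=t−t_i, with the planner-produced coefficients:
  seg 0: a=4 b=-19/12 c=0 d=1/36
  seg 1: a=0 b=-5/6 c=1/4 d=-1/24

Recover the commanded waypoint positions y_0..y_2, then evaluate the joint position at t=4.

y_0 = S_0(0) = a_0 = 4
y_1 = S_1(0) = a_1 = 0
y_2 = S_1(2) = -1
t_q=4 is in segment 1 (τ=1); S_1(τ)=-5/8

y_0=4 y_1=0 y_2=-1
S(4) = -5/8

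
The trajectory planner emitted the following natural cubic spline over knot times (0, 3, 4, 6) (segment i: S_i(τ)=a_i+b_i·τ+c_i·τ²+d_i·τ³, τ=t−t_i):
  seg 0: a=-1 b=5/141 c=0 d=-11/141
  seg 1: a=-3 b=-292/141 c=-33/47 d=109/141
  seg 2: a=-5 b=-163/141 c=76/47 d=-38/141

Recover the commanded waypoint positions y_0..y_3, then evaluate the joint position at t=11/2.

y_0=-1 y_1=-3 y_2=-5 y_3=-3
S(11/2) = -753/188

y_0 = S_0(0) = a_0 = -1
y_1 = S_1(0) = a_1 = -3
y_2 = S_2(0) = a_2 = -5
y_3 = S_2(2) = -3
t_q=11/2 is in segment 2 (τ=3/2); S_2(τ)=-753/188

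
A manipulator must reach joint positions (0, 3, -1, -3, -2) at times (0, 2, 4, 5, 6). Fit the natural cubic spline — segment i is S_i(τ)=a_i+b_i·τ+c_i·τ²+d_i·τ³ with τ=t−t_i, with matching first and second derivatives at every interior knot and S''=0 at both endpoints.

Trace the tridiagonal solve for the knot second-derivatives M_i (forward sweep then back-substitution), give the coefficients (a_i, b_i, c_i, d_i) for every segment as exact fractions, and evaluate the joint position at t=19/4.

Δ: Δ0=3/2, Δ1=-2, Δ2=-2, Δ3=1
row 1: diag=8, rhs=-21; c'=1/4, d'=-21/8
row 2: denom=6−2·1/4=11/2; d'=(0−2·-21/8)/(11/2)=21/22
row 3: denom=4−1·2/11=42/11; d'=(18−1·21/22)/(42/11)=125/28
back: M3=125/28
back: M2=21/22−2/11·125/28=1/7
back: M1=-21/8−1/4·1/7=-149/56
M: M0=0, M1=-149/56, M2=1/7, M3=125/28, M4=0
seg 0: a=0, c=M0/2=0, d=(M1−M0)/(6·2)=-149/672, b=Δ0−h0·(2M0+M1)/6=401/168
seg 1: a=3, c=M1/2=-149/112, d=(M2−M1)/(6·2)=157/672, b=Δ1−h1·(2M1+M2)/6=-23/84
seg 2: a=-1, c=M2/2=1/14, d=(M3−M2)/(6·1)=121/168, b=Δ2−h2·(2M2+M3)/6=-67/24
seg 3: a=-3, c=M3/2=125/56, d=(M4−M3)/(6·1)=-125/168, b=Δ3−h3·(2M3+M4)/6=-41/84
t_q=19/4 → seg 2, τ=3/4; S=-1+-67/24·τ+1/14·τ²+121/168·τ³=-9855/3584

  seg 0: a=0 b=401/168 c=0 d=-149/672
  seg 1: a=3 b=-23/84 c=-149/112 d=157/672
  seg 2: a=-1 b=-67/24 c=1/14 d=121/168
  seg 3: a=-3 b=-41/84 c=125/56 d=-125/168
S(19/4) = -9855/3584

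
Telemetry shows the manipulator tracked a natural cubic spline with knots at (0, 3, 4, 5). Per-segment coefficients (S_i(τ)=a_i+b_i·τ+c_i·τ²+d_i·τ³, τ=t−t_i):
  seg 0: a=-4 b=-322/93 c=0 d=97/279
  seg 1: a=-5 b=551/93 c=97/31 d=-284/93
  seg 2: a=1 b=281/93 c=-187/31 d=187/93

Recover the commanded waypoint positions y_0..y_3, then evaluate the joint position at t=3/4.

y_0=-4 y_1=-5 y_2=1 y_3=0
S(3/4) = -12797/1984

y_0 = S_0(0) = a_0 = -4
y_1 = S_1(0) = a_1 = -5
y_2 = S_2(0) = a_2 = 1
y_3 = S_2(1) = 0
t_q=3/4 is in segment 0 (τ=3/4); S_0(τ)=-12797/1984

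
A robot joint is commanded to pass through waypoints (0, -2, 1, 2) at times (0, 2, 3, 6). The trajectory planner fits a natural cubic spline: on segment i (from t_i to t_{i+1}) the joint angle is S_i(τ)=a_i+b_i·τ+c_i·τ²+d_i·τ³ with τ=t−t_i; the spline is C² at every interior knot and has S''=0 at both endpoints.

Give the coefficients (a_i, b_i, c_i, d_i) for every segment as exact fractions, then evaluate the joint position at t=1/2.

Δ: Δ0=-1, Δ1=3, Δ2=1/3
row 1: diag=6, rhs=24; c'=1/6, d'=4
row 2: denom=8−1·1/6=47/6; d'=(-16−1·4)/(47/6)=-120/47
back: M2=-120/47
back: M1=4−1/6·-120/47=208/47
M: M0=0, M1=208/47, M2=-120/47, M3=0
seg 0: a=0, c=M0/2=0, d=(M1−M0)/(6·2)=52/141, b=Δ0−h0·(2M0+M1)/6=-349/141
seg 1: a=-2, c=M1/2=104/47, d=(M2−M1)/(6·1)=-164/141, b=Δ1−h1·(2M1+M2)/6=275/141
seg 2: a=1, c=M2/2=-60/47, d=(M3−M2)/(6·3)=20/141, b=Δ2−h2·(2M2+M3)/6=407/141
t_q=1/2 → seg 0, τ=1/2; S=0+-349/141·τ+0·τ²+52/141·τ³=-56/47

  seg 0: a=0 b=-349/141 c=0 d=52/141
  seg 1: a=-2 b=275/141 c=104/47 d=-164/141
  seg 2: a=1 b=407/141 c=-60/47 d=20/141
S(1/2) = -56/47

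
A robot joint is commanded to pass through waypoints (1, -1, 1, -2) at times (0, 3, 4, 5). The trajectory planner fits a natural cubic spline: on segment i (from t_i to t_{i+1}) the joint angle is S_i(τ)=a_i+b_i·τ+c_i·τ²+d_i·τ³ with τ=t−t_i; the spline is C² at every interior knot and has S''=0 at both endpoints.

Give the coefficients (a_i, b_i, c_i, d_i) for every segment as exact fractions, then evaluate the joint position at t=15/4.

  seg 0: a=1 b=-203/93 c=0 d=47/279
  seg 1: a=-1 b=220/93 c=47/31 d=-175/93
  seg 2: a=1 b=-23/93 c=-128/31 d=128/93
S(15/4) = 1653/1984

Δ: Δ0=-2/3, Δ1=2, Δ2=-3
row 1: diag=8, rhs=16; c'=1/8, d'=2
row 2: denom=4−1·1/8=31/8; d'=(-30−1·2)/(31/8)=-256/31
back: M2=-256/31
back: M1=2−1/8·-256/31=94/31
M: M0=0, M1=94/31, M2=-256/31, M3=0
seg 0: a=1, c=M0/2=0, d=(M1−M0)/(6·3)=47/279, b=Δ0−h0·(2M0+M1)/6=-203/93
seg 1: a=-1, c=M1/2=47/31, d=(M2−M1)/(6·1)=-175/93, b=Δ1−h1·(2M1+M2)/6=220/93
seg 2: a=1, c=M2/2=-128/31, d=(M3−M2)/(6·1)=128/93, b=Δ2−h2·(2M2+M3)/6=-23/93
t_q=15/4 → seg 1, τ=3/4; S=-1+220/93·τ+47/31·τ²+-175/93·τ³=1653/1984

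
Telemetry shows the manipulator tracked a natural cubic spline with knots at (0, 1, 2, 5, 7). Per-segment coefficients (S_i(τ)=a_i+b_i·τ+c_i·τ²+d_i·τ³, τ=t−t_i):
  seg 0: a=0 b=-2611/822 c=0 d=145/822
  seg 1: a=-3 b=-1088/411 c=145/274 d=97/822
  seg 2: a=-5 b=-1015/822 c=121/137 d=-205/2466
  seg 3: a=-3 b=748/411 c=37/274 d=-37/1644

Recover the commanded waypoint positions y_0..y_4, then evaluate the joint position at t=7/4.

y_0=0 y_1=-3 y_2=-5 y_3=-3 y_4=1
S(7/4) = -81331/17536

y_0 = S_0(0) = a_0 = 0
y_1 = S_1(0) = a_1 = -3
y_2 = S_2(0) = a_2 = -5
y_3 = S_3(0) = a_3 = -3
y_4 = S_3(2) = 1
t_q=7/4 is in segment 1 (τ=3/4); S_1(τ)=-81331/17536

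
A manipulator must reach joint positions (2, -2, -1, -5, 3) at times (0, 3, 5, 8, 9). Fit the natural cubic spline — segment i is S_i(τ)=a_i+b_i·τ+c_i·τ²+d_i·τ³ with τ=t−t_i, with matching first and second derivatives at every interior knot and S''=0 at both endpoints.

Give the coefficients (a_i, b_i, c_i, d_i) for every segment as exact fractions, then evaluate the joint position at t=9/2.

  seg 0: a=2 b=-3101/1356 c=0 d=431/4068
  seg 1: a=-2 b=389/678 c=431/452 d=-1343/2712
  seg 2: a=-1 b=-527/339 c=-228/113 d=709/1017
  seg 3: a=-5 b=1750/339 c=481/113 d=-481/339
S(9/2) = -4811/7232

Δ: Δ0=-4/3, Δ1=1/2, Δ2=-4/3, Δ3=8
row 1: diag=10, rhs=11; c'=1/5, d'=11/10
row 2: denom=10−2·1/5=48/5; d'=(-11−2·11/10)/(48/5)=-11/8
row 3: denom=8−3·5/16=113/16; d'=(56−3·-11/8)/(113/16)=962/113
back: M3=962/113
back: M2=-11/8−5/16·962/113=-456/113
back: M1=11/10−1/5·-456/113=431/226
M: M0=0, M1=431/226, M2=-456/113, M3=962/113, M4=0
seg 0: a=2, c=M0/2=0, d=(M1−M0)/(6·3)=431/4068, b=Δ0−h0·(2M0+M1)/6=-3101/1356
seg 1: a=-2, c=M1/2=431/452, d=(M2−M1)/(6·2)=-1343/2712, b=Δ1−h1·(2M1+M2)/6=389/678
seg 2: a=-1, c=M2/2=-228/113, d=(M3−M2)/(6·3)=709/1017, b=Δ2−h2·(2M2+M3)/6=-527/339
seg 3: a=-5, c=M3/2=481/113, d=(M4−M3)/(6·1)=-481/339, b=Δ3−h3·(2M3+M4)/6=1750/339
t_q=9/2 → seg 1, τ=3/2; S=-2+389/678·τ+431/452·τ²+-1343/2712·τ³=-4811/7232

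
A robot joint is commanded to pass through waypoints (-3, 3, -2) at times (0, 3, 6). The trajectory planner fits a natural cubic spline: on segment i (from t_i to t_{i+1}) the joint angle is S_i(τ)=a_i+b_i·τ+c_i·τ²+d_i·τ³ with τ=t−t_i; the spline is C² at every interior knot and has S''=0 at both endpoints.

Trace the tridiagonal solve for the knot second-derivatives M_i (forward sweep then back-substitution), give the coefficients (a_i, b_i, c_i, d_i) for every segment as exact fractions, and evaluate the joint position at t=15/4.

Δ: Δ0=2, Δ1=-5/3
row 1: diag=12, rhs=-22; c'=1/4, d'=-11/6
back: M1=-11/6
M: M0=0, M1=-11/6, M2=0
seg 0: a=-3, c=M0/2=0, d=(M1−M0)/(6·3)=-11/108, b=Δ0−h0·(2M0+M1)/6=35/12
seg 1: a=3, c=M1/2=-11/12, d=(M2−M1)/(6·3)=11/108, b=Δ1−h1·(2M1+M2)/6=1/6
t_q=15/4 → seg 1, τ=3/4; S=3+1/6·τ+-11/12·τ²+11/108·τ³=679/256

  seg 0: a=-3 b=35/12 c=0 d=-11/108
  seg 1: a=3 b=1/6 c=-11/12 d=11/108
S(15/4) = 679/256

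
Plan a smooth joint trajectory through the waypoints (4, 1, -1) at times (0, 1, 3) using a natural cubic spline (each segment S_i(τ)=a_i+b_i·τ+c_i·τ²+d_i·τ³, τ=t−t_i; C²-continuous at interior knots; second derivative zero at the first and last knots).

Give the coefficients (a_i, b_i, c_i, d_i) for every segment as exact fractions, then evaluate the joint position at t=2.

Δ: Δ0=-3, Δ1=-1
row 1: diag=6, rhs=12; c'=1/3, d'=2
back: M1=2
M: M0=0, M1=2, M2=0
seg 0: a=4, c=M0/2=0, d=(M1−M0)/(6·1)=1/3, b=Δ0−h0·(2M0+M1)/6=-10/3
seg 1: a=1, c=M1/2=1, d=(M2−M1)/(6·2)=-1/6, b=Δ1−h1·(2M1+M2)/6=-7/3
t_q=2 → seg 1, τ=1; S=1+-7/3·τ+1·τ²+-1/6·τ³=-1/2

  seg 0: a=4 b=-10/3 c=0 d=1/3
  seg 1: a=1 b=-7/3 c=1 d=-1/6
S(2) = -1/2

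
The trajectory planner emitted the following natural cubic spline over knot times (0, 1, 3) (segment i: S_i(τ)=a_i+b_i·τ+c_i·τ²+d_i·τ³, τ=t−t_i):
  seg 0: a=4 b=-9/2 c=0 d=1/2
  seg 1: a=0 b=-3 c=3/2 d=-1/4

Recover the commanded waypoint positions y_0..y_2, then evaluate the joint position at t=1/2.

y_0 = S_0(0) = a_0 = 4
y_1 = S_1(0) = a_1 = 0
y_2 = S_1(2) = -2
t_q=1/2 is in segment 0 (τ=1/2); S_0(τ)=29/16

y_0=4 y_1=0 y_2=-2
S(1/2) = 29/16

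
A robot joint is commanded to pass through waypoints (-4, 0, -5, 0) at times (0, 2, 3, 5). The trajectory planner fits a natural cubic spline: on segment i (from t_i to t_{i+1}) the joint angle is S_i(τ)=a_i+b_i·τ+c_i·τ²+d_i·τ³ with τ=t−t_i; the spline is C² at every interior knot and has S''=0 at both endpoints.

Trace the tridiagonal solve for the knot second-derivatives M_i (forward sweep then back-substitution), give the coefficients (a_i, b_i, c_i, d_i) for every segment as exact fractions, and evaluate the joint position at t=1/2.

  seg 0: a=-4 b=169/35 c=0 d=-99/140
  seg 1: a=0 b=-128/35 c=-297/70 d=29/10
  seg 2: a=-5 b=-241/70 c=156/35 d=-26/35
S(1/2) = -375/224

Δ: Δ0=2, Δ1=-5, Δ2=5/2
row 1: diag=6, rhs=-42; c'=1/6, d'=-7
row 2: denom=6−1·1/6=35/6; d'=(45−1·-7)/(35/6)=312/35
back: M2=312/35
back: M1=-7−1/6·312/35=-297/35
M: M0=0, M1=-297/35, M2=312/35, M3=0
seg 0: a=-4, c=M0/2=0, d=(M1−M0)/(6·2)=-99/140, b=Δ0−h0·(2M0+M1)/6=169/35
seg 1: a=0, c=M1/2=-297/70, d=(M2−M1)/(6·1)=29/10, b=Δ1−h1·(2M1+M2)/6=-128/35
seg 2: a=-5, c=M2/2=156/35, d=(M3−M2)/(6·2)=-26/35, b=Δ2−h2·(2M2+M3)/6=-241/70
t_q=1/2 → seg 0, τ=1/2; S=-4+169/35·τ+0·τ²+-99/140·τ³=-375/224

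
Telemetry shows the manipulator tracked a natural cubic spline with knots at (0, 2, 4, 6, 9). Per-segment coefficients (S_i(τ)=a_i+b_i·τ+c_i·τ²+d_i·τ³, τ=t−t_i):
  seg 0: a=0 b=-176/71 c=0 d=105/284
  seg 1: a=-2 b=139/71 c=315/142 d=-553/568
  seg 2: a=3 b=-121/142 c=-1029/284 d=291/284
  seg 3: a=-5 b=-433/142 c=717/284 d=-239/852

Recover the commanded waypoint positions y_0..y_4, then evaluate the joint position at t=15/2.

y_0 = S_0(0) = a_0 = 0
y_1 = S_1(0) = a_1 = -2
y_2 = S_2(0) = a_2 = 3
y_3 = S_3(0) = a_3 = -5
y_4 = S_3(3) = 1
t_q=15/2 is in segment 3 (τ=3/2); S_3(τ)=-10997/2272

y_0=0 y_1=-2 y_2=3 y_3=-5 y_4=1
S(15/2) = -10997/2272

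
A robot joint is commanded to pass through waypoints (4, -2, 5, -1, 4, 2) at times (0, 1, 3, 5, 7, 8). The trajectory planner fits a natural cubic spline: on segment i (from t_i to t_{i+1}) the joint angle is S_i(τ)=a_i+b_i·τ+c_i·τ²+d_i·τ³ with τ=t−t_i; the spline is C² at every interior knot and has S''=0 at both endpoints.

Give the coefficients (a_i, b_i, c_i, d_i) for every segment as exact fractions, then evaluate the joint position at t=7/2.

Δ: Δ0=-6, Δ1=7/2, Δ2=-3, Δ3=5/2, Δ4=-2
row 1: diag=6, rhs=57; c'=1/3, d'=19/2
row 2: denom=8−2·1/3=22/3; d'=(-39−2·19/2)/(22/3)=-87/11
row 3: denom=8−2·3/11=82/11; d'=(33−2·-87/11)/(82/11)=537/82
row 4: denom=6−2·11/41=224/41; d'=(-27−2·537/82)/(224/41)=-411/56
back: M4=-411/56
back: M3=537/82−11/41·-411/56=477/56
back: M2=-87/11−3/11·477/56=-573/56
back: M1=19/2−1/3·-573/56=723/56
M: M0=0, M1=723/56, M2=-573/56, M3=477/56, M4=-411/56, M5=0
seg 0: a=4, c=M0/2=0, d=(M1−M0)/(6·1)=241/112, b=Δ0−h0·(2M0+M1)/6=-913/112
seg 1: a=-2, c=M1/2=723/112, d=(M2−M1)/(6·2)=-27/14, b=Δ1−h1·(2M1+M2)/6=-95/56
seg 2: a=5, c=M2/2=-573/112, d=(M3−M2)/(6·2)=25/16, b=Δ2−h2·(2M2+M3)/6=55/56
seg 3: a=-1, c=M3/2=477/112, d=(M4−M3)/(6·2)=-37/28, b=Δ3−h3·(2M3+M4)/6=-41/56
seg 4: a=4, c=M4/2=-411/112, d=(M5−M4)/(6·1)=137/112, b=Δ4−h4·(2M4+M5)/6=25/56
t_q=7/2 → seg 2, τ=1/2; S=5+55/56·τ+-573/112·τ²+25/16·τ³=3949/896

  seg 0: a=4 b=-913/112 c=0 d=241/112
  seg 1: a=-2 b=-95/56 c=723/112 d=-27/14
  seg 2: a=5 b=55/56 c=-573/112 d=25/16
  seg 3: a=-1 b=-41/56 c=477/112 d=-37/28
  seg 4: a=4 b=25/56 c=-411/112 d=137/112
S(7/2) = 3949/896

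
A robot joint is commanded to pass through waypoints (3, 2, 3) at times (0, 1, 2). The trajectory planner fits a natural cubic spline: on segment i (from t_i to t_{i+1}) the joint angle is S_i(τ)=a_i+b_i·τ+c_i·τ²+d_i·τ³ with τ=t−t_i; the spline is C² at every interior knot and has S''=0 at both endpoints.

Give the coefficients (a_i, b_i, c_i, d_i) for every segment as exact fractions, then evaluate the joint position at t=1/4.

  seg 0: a=3 b=-3/2 c=0 d=1/2
  seg 1: a=2 b=0 c=3/2 d=-1/2
S(1/4) = 337/128

Δ: Δ0=-1, Δ1=1
row 1: diag=4, rhs=12; c'=1/4, d'=3
back: M1=3
M: M0=0, M1=3, M2=0
seg 0: a=3, c=M0/2=0, d=(M1−M0)/(6·1)=1/2, b=Δ0−h0·(2M0+M1)/6=-3/2
seg 1: a=2, c=M1/2=3/2, d=(M2−M1)/(6·1)=-1/2, b=Δ1−h1·(2M1+M2)/6=0
t_q=1/4 → seg 0, τ=1/4; S=3+-3/2·τ+0·τ²+1/2·τ³=337/128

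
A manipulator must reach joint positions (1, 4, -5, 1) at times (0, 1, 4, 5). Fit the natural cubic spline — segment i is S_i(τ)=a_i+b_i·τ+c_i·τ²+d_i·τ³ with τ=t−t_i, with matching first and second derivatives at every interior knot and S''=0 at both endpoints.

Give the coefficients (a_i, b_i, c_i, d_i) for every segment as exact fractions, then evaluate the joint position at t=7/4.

Δ: Δ0=3, Δ1=-3, Δ2=6
row 1: diag=8, rhs=-36; c'=3/8, d'=-9/2
row 2: denom=8−3·3/8=55/8; d'=(54−3·-9/2)/(55/8)=108/11
back: M2=108/11
back: M1=-9/2−3/8·108/11=-90/11
M: M0=0, M1=-90/11, M2=108/11, M3=0
seg 0: a=1, c=M0/2=0, d=(M1−M0)/(6·1)=-15/11, b=Δ0−h0·(2M0+M1)/6=48/11
seg 1: a=4, c=M1/2=-45/11, d=(M2−M1)/(6·3)=1, b=Δ1−h1·(2M1+M2)/6=3/11
seg 2: a=-5, c=M2/2=54/11, d=(M3−M2)/(6·1)=-18/11, b=Δ2−h2·(2M2+M3)/6=30/11
t_q=7/4 → seg 1, τ=3/4; S=4+3/11·τ+-45/11·τ²+1·τ³=1637/704

  seg 0: a=1 b=48/11 c=0 d=-15/11
  seg 1: a=4 b=3/11 c=-45/11 d=1
  seg 2: a=-5 b=30/11 c=54/11 d=-18/11
S(7/4) = 1637/704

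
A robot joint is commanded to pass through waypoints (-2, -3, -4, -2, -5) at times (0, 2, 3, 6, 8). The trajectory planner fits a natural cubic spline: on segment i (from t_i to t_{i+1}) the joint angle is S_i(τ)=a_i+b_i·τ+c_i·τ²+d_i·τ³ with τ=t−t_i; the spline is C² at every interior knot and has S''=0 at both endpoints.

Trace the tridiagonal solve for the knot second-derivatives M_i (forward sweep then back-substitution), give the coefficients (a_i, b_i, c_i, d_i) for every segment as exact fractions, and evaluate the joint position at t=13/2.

Δ: Δ0=-1/2, Δ1=-1, Δ2=2/3, Δ3=-3/2
row 1: diag=6, rhs=-3; c'=1/6, d'=-1/2
row 2: denom=8−1·1/6=47/6; d'=(10−1·-1/2)/(47/6)=63/47
row 3: denom=10−3·18/47=416/47; d'=(-13−3·63/47)/(416/47)=-25/13
back: M3=-25/13
back: M2=63/47−18/47·-25/13=27/13
back: M1=-1/2−1/6·27/13=-11/13
M: M0=0, M1=-11/13, M2=27/13, M3=-25/13, M4=0
seg 0: a=-2, c=M0/2=0, d=(M1−M0)/(6·2)=-11/156, b=Δ0−h0·(2M0+M1)/6=-17/78
seg 1: a=-3, c=M1/2=-11/26, d=(M2−M1)/(6·1)=19/39, b=Δ1−h1·(2M1+M2)/6=-83/78
seg 2: a=-4, c=M2/2=27/26, d=(M3−M2)/(6·3)=-2/9, b=Δ2−h2·(2M2+M3)/6=-35/78
seg 3: a=-2, c=M3/2=-25/26, d=(M4−M3)/(6·2)=25/156, b=Δ3−h3·(2M3+M4)/6=-17/78
t_q=13/2 → seg 3, τ=1/2; S=-2+-17/78·τ+-25/26·τ²+25/156·τ³=-969/416

  seg 0: a=-2 b=-17/78 c=0 d=-11/156
  seg 1: a=-3 b=-83/78 c=-11/26 d=19/39
  seg 2: a=-4 b=-35/78 c=27/26 d=-2/9
  seg 3: a=-2 b=-17/78 c=-25/26 d=25/156
S(13/2) = -969/416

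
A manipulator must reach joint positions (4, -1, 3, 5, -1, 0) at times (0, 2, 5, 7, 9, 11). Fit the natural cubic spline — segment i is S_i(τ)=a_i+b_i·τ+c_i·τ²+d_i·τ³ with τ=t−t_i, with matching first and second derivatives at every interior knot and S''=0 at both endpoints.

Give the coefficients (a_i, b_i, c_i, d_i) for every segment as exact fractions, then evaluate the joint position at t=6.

  seg 0: a=4 b=-5057/1542 c=0 d=601/3084
  seg 1: a=-1 b=-1451/1542 c=601/514 d=-317/2313
  seg 2: a=3 b=3661/1542 c=-33/514 d=-1921/6168
  seg 3: a=5 b=-1249/771 c=-1987/1028 d=3833/6168
  seg 4: a=-1 b=-2921/1542 c=923/514 d=-923/3084
S(6) = 10277/2056

Δ: Δ0=-5/2, Δ1=4/3, Δ2=1, Δ3=-3, Δ4=1/2
row 1: diag=10, rhs=23; c'=3/10, d'=23/10
row 2: denom=10−3·3/10=91/10; d'=(-2−3·23/10)/(91/10)=-89/91
row 3: denom=8−2·20/91=688/91; d'=(-24−2·-89/91)/(688/91)=-1003/344
row 4: denom=8−2·91/344=1285/172; d'=(21−2·-1003/344)/(1285/172)=923/257
back: M4=923/257
back: M3=-1003/344−91/344·923/257=-1987/514
back: M2=-89/91−20/91·-1987/514=-33/257
back: M1=23/10−3/10·-33/257=601/257
M: M0=0, M1=601/257, M2=-33/257, M3=-1987/514, M4=923/257, M5=0
seg 0: a=4, c=M0/2=0, d=(M1−M0)/(6·2)=601/3084, b=Δ0−h0·(2M0+M1)/6=-5057/1542
seg 1: a=-1, c=M1/2=601/514, d=(M2−M1)/(6·3)=-317/2313, b=Δ1−h1·(2M1+M2)/6=-1451/1542
seg 2: a=3, c=M2/2=-33/514, d=(M3−M2)/(6·2)=-1921/6168, b=Δ2−h2·(2M2+M3)/6=3661/1542
seg 3: a=5, c=M3/2=-1987/1028, d=(M4−M3)/(6·2)=3833/6168, b=Δ3−h3·(2M3+M4)/6=-1249/771
seg 4: a=-1, c=M4/2=923/514, d=(M5−M4)/(6·2)=-923/3084, b=Δ4−h4·(2M4+M5)/6=-2921/1542
t_q=6 → seg 2, τ=1; S=3+3661/1542·τ+-33/514·τ²+-1921/6168·τ³=10277/2056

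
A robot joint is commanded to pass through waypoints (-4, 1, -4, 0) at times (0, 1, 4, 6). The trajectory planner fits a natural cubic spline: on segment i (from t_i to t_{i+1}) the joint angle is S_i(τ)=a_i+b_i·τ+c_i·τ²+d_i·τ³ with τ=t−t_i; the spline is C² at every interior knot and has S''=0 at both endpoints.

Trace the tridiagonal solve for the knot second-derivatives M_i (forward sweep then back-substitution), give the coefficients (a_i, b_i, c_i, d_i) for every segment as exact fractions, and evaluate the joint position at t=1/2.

  seg 0: a=-4 b=1298/213 c=0 d=-233/213
  seg 1: a=1 b=599/213 c=-233/71 d=127/213
  seg 2: a=-4 b=-166/213 c=148/71 d=-74/213
S(1/2) = -619/568

Δ: Δ0=5, Δ1=-5/3, Δ2=2
row 1: diag=8, rhs=-40; c'=3/8, d'=-5
row 2: denom=10−3·3/8=71/8; d'=(22−3·-5)/(71/8)=296/71
back: M2=296/71
back: M1=-5−3/8·296/71=-466/71
M: M0=0, M1=-466/71, M2=296/71, M3=0
seg 0: a=-4, c=M0/2=0, d=(M1−M0)/(6·1)=-233/213, b=Δ0−h0·(2M0+M1)/6=1298/213
seg 1: a=1, c=M1/2=-233/71, d=(M2−M1)/(6·3)=127/213, b=Δ1−h1·(2M1+M2)/6=599/213
seg 2: a=-4, c=M2/2=148/71, d=(M3−M2)/(6·2)=-74/213, b=Δ2−h2·(2M2+M3)/6=-166/213
t_q=1/2 → seg 0, τ=1/2; S=-4+1298/213·τ+0·τ²+-233/213·τ³=-619/568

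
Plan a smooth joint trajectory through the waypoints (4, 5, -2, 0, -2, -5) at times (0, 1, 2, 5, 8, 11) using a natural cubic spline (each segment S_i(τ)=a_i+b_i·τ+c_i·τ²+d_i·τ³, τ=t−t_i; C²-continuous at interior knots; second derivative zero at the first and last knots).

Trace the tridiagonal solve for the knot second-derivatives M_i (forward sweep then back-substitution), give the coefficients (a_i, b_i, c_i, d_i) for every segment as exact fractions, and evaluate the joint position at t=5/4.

  seg 0: a=4 b=467/139 c=0 d=-328/139
  seg 1: a=5 b=-517/139 c=-984/139 d=528/139
  seg 2: a=-2 b=-901/139 c=600/139 d=-2419/3753
  seg 3: a=0 b=280/139 c=-619/417 d=739/3753
  seg 4: a=-2 b=-219/139 c=40/139 d=-40/1251
S(5/4) = 1025/278

Δ: Δ0=1, Δ1=-7, Δ2=2/3, Δ3=-2/3, Δ4=-1
row 1: diag=4, rhs=-48; c'=1/4, d'=-12
row 2: denom=8−1·1/4=31/4; d'=(46−1·-12)/(31/4)=232/31
row 3: denom=12−3·12/31=336/31; d'=(-8−3·232/31)/(336/31)=-59/21
row 4: denom=12−3·31/112=1251/112; d'=(-2−3·-59/21)/(1251/112)=80/139
back: M4=80/139
back: M3=-59/21−31/112·80/139=-1238/417
back: M2=232/31−12/31·-1238/417=1200/139
back: M1=-12−1/4·1200/139=-1968/139
M: M0=0, M1=-1968/139, M2=1200/139, M3=-1238/417, M4=80/139, M5=0
seg 0: a=4, c=M0/2=0, d=(M1−M0)/(6·1)=-328/139, b=Δ0−h0·(2M0+M1)/6=467/139
seg 1: a=5, c=M1/2=-984/139, d=(M2−M1)/(6·1)=528/139, b=Δ1−h1·(2M1+M2)/6=-517/139
seg 2: a=-2, c=M2/2=600/139, d=(M3−M2)/(6·3)=-2419/3753, b=Δ2−h2·(2M2+M3)/6=-901/139
seg 3: a=0, c=M3/2=-619/417, d=(M4−M3)/(6·3)=739/3753, b=Δ3−h3·(2M3+M4)/6=280/139
seg 4: a=-2, c=M4/2=40/139, d=(M5−M4)/(6·3)=-40/1251, b=Δ4−h4·(2M4+M5)/6=-219/139
t_q=5/4 → seg 1, τ=1/4; S=5+-517/139·τ+-984/139·τ²+528/139·τ³=1025/278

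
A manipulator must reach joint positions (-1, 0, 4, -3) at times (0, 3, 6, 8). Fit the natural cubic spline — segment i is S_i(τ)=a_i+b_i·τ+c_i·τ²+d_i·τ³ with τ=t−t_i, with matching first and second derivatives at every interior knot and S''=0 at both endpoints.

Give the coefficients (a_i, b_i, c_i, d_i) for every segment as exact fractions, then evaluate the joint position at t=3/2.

Δ: Δ0=1/3, Δ1=4/3, Δ2=-7/2
row 1: diag=12, rhs=6; c'=1/4, d'=1/2
row 2: denom=10−3·1/4=37/4; d'=(-29−3·1/2)/(37/4)=-122/37
back: M2=-122/37
back: M1=1/2−1/4·-122/37=49/37
M: M0=0, M1=49/37, M2=-122/37, M3=0
seg 0: a=-1, c=M0/2=0, d=(M1−M0)/(6·3)=49/666, b=Δ0−h0·(2M0+M1)/6=-73/222
seg 1: a=0, c=M1/2=49/74, d=(M2−M1)/(6·3)=-19/74, b=Δ1−h1·(2M1+M2)/6=184/111
seg 2: a=4, c=M2/2=-61/37, d=(M3−M2)/(6·2)=61/222, b=Δ2−h2·(2M2+M3)/6=-289/222
t_q=3/2 → seg 0, τ=3/2; S=-1+-73/222·τ+0·τ²+49/666·τ³=-737/592

  seg 0: a=-1 b=-73/222 c=0 d=49/666
  seg 1: a=0 b=184/111 c=49/74 d=-19/74
  seg 2: a=4 b=-289/222 c=-61/37 d=61/222
S(3/2) = -737/592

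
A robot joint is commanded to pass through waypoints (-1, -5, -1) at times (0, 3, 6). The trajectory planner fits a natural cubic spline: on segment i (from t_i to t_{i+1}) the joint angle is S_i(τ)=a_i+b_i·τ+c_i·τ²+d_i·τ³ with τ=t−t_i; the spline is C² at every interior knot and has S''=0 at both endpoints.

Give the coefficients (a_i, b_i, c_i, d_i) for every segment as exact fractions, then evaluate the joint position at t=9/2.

  seg 0: a=-1 b=-2 c=0 d=2/27
  seg 1: a=-5 b=0 c=2/3 d=-2/27
S(9/2) = -15/4

Δ: Δ0=-4/3, Δ1=4/3
row 1: diag=12, rhs=16; c'=1/4, d'=4/3
back: M1=4/3
M: M0=0, M1=4/3, M2=0
seg 0: a=-1, c=M0/2=0, d=(M1−M0)/(6·3)=2/27, b=Δ0−h0·(2M0+M1)/6=-2
seg 1: a=-5, c=M1/2=2/3, d=(M2−M1)/(6·3)=-2/27, b=Δ1−h1·(2M1+M2)/6=0
t_q=9/2 → seg 1, τ=3/2; S=-5+0·τ+2/3·τ²+-2/27·τ³=-15/4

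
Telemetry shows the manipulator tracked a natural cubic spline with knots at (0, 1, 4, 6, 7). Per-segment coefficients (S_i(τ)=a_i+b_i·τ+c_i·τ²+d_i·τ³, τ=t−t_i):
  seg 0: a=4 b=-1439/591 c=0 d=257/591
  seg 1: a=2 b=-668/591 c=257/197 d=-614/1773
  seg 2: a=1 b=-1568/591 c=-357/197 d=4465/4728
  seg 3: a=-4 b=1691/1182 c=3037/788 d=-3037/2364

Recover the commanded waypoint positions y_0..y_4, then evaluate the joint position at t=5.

y_0 = S_0(0) = a_0 = 4
y_1 = S_1(0) = a_1 = 2
y_2 = S_2(0) = a_2 = 1
y_3 = S_3(0) = a_3 = -4
y_4 = S_3(1) = 0
t_q=5 is in segment 2 (τ=1); S_2(τ)=-3973/1576

y_0=4 y_1=2 y_2=1 y_3=-4 y_4=0
S(5) = -3973/1576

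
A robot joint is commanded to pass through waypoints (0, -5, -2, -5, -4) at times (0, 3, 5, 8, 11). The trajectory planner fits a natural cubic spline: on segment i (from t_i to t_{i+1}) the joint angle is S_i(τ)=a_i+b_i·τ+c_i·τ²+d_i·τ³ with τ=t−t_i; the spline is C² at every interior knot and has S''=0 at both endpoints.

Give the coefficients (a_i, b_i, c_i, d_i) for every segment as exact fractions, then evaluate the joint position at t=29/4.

  seg 0: a=0 b=-673/236 c=0 d=839/6372
  seg 1: a=-5 b=83/118 c=839/708 d=-557/1416
  seg 2: a=-2 b=128/177 c=-208/177 d=319/1593
  seg 3: a=-5 b=-163/177 c=37/59 d=-37/531
S(29/4) = -15259/3776

Δ: Δ0=-5/3, Δ1=3/2, Δ2=-1, Δ3=1/3
row 1: diag=10, rhs=19; c'=1/5, d'=19/10
row 2: denom=10−2·1/5=48/5; d'=(-15−2·19/10)/(48/5)=-47/24
row 3: denom=12−3·5/16=177/16; d'=(8−3·-47/24)/(177/16)=74/59
back: M3=74/59
back: M2=-47/24−5/16·74/59=-416/177
back: M1=19/10−1/5·-416/177=839/354
M: M0=0, M1=839/354, M2=-416/177, M3=74/59, M4=0
seg 0: a=0, c=M0/2=0, d=(M1−M0)/(6·3)=839/6372, b=Δ0−h0·(2M0+M1)/6=-673/236
seg 1: a=-5, c=M1/2=839/708, d=(M2−M1)/(6·2)=-557/1416, b=Δ1−h1·(2M1+M2)/6=83/118
seg 2: a=-2, c=M2/2=-208/177, d=(M3−M2)/(6·3)=319/1593, b=Δ2−h2·(2M2+M3)/6=128/177
seg 3: a=-5, c=M3/2=37/59, d=(M4−M3)/(6·3)=-37/531, b=Δ3−h3·(2M3+M4)/6=-163/177
t_q=29/4 → seg 2, τ=9/4; S=-2+128/177·τ+-208/177·τ²+319/1593·τ³=-15259/3776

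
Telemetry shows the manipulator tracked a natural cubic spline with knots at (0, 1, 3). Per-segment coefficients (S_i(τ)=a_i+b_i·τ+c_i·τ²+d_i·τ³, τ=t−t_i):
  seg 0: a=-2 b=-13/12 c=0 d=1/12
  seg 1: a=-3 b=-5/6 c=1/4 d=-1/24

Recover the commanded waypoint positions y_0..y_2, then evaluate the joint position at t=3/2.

y_0=-2 y_1=-3 y_2=-4
S(3/2) = -215/64

y_0 = S_0(0) = a_0 = -2
y_1 = S_1(0) = a_1 = -3
y_2 = S_1(2) = -4
t_q=3/2 is in segment 1 (τ=1/2); S_1(τ)=-215/64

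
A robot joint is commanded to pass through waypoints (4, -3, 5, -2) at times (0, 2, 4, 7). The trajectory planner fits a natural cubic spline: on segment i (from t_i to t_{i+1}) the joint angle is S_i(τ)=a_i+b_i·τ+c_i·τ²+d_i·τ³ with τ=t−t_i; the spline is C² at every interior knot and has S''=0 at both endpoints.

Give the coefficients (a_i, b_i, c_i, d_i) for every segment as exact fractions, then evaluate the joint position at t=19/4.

  seg 0: a=4 b=-331/57 c=0 d=263/456
  seg 1: a=-3 b=127/114 c=263/76 d=-115/114
  seg 2: a=5 b=325/114 c=-197/76 d=197/684
S(19/4) = 28219/4864

Δ: Δ0=-7/2, Δ1=4, Δ2=-7/3
row 1: diag=8, rhs=45; c'=1/4, d'=45/8
row 2: denom=10−2·1/4=19/2; d'=(-38−2·45/8)/(19/2)=-197/38
back: M2=-197/38
back: M1=45/8−1/4·-197/38=263/38
M: M0=0, M1=263/38, M2=-197/38, M3=0
seg 0: a=4, c=M0/2=0, d=(M1−M0)/(6·2)=263/456, b=Δ0−h0·(2M0+M1)/6=-331/57
seg 1: a=-3, c=M1/2=263/76, d=(M2−M1)/(6·2)=-115/114, b=Δ1−h1·(2M1+M2)/6=127/114
seg 2: a=5, c=M2/2=-197/76, d=(M3−M2)/(6·3)=197/684, b=Δ2−h2·(2M2+M3)/6=325/114
t_q=19/4 → seg 2, τ=3/4; S=5+325/114·τ+-197/76·τ²+197/684·τ³=28219/4864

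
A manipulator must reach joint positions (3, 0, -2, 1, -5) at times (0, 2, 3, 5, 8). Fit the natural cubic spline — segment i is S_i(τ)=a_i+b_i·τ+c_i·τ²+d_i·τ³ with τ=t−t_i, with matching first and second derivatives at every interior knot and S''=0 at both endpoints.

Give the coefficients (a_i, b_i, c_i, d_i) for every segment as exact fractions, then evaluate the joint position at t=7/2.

  seg 0: a=3 b=-349/326 c=0 d=-35/326
  seg 1: a=0 b=-769/326 c=-105/163 d=327/326
  seg 2: a=-2 b=-104/163 c=771/326 d=-845/1304
  seg 3: a=1 b=341/326 c=-993/652 d=331/1956
S(7/2) = -18869/10432

Δ: Δ0=-3/2, Δ1=-2, Δ2=3/2, Δ3=-2
row 1: diag=6, rhs=-3; c'=1/6, d'=-1/2
row 2: denom=6−1·1/6=35/6; d'=(21−1·-1/2)/(35/6)=129/35
row 3: denom=10−2·12/35=326/35; d'=(-21−2·129/35)/(326/35)=-993/326
back: M3=-993/326
back: M2=129/35−12/35·-993/326=771/163
back: M1=-1/2−1/6·771/163=-210/163
M: M0=0, M1=-210/163, M2=771/163, M3=-993/326, M4=0
seg 0: a=3, c=M0/2=0, d=(M1−M0)/(6·2)=-35/326, b=Δ0−h0·(2M0+M1)/6=-349/326
seg 1: a=0, c=M1/2=-105/163, d=(M2−M1)/(6·1)=327/326, b=Δ1−h1·(2M1+M2)/6=-769/326
seg 2: a=-2, c=M2/2=771/326, d=(M3−M2)/(6·2)=-845/1304, b=Δ2−h2·(2M2+M3)/6=-104/163
seg 3: a=1, c=M3/2=-993/652, d=(M4−M3)/(6·3)=331/1956, b=Δ3−h3·(2M3+M4)/6=341/326
t_q=7/2 → seg 2, τ=1/2; S=-2+-104/163·τ+771/326·τ²+-845/1304·τ³=-18869/10432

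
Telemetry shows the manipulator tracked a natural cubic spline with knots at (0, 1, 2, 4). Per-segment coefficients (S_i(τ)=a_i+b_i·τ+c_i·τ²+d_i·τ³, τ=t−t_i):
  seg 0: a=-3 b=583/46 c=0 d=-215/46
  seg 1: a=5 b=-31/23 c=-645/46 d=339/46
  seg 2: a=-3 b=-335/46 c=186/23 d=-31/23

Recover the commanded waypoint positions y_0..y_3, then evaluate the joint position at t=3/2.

y_0=-3 y_1=5 y_2=-3 y_3=4
S(3/2) = 641/368

y_0 = S_0(0) = a_0 = -3
y_1 = S_1(0) = a_1 = 5
y_2 = S_2(0) = a_2 = -3
y_3 = S_2(2) = 4
t_q=3/2 is in segment 1 (τ=1/2); S_1(τ)=641/368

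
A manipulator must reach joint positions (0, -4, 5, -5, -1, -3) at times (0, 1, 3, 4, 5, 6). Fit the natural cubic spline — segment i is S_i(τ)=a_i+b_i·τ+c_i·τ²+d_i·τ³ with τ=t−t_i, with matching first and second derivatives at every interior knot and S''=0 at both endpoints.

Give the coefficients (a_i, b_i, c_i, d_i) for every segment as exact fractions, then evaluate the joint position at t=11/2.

Δ: Δ0=-4, Δ1=9/2, Δ2=-10, Δ3=4, Δ4=-2
row 1: diag=6, rhs=51; c'=1/3, d'=17/2
row 2: denom=6−2·1/3=16/3; d'=(-87−2·17/2)/(16/3)=-39/2
row 3: denom=4−1·3/16=61/16; d'=(84−1·-39/2)/(61/16)=1656/61
row 4: denom=4−1·16/61=228/61; d'=(-36−1·1656/61)/(228/61)=-321/19
back: M4=-321/19
back: M3=1656/61−16/61·-321/19=600/19
back: M2=-39/2−3/16·600/19=-483/19
back: M1=17/2−1/3·-483/19=645/38
M: M0=0, M1=645/38, M2=-483/19, M3=600/19, M4=-321/19, M5=0
seg 0: a=0, c=M0/2=0, d=(M1−M0)/(6·1)=215/76, b=Δ0−h0·(2M0+M1)/6=-519/76
seg 1: a=-4, c=M1/2=645/76, d=(M2−M1)/(6·2)=-537/152, b=Δ1−h1·(2M1+M2)/6=63/38
seg 2: a=5, c=M2/2=-483/38, d=(M3−M2)/(6·1)=19/2, b=Δ2−h2·(2M2+M3)/6=-129/19
seg 3: a=-5, c=M3/2=300/19, d=(M4−M3)/(6·1)=-307/38, b=Δ3−h3·(2M3+M4)/6=-141/38
seg 4: a=-1, c=M4/2=-321/38, d=(M5−M4)/(6·1)=107/38, b=Δ4−h4·(2M4+M5)/6=69/19
t_q=11/2 → seg 4, τ=1/2; S=-1+69/19·τ+-321/38·τ²+107/38·τ³=-287/304

  seg 0: a=0 b=-519/76 c=0 d=215/76
  seg 1: a=-4 b=63/38 c=645/76 d=-537/152
  seg 2: a=5 b=-129/19 c=-483/38 d=19/2
  seg 3: a=-5 b=-141/38 c=300/19 d=-307/38
  seg 4: a=-1 b=69/19 c=-321/38 d=107/38
S(11/2) = -287/304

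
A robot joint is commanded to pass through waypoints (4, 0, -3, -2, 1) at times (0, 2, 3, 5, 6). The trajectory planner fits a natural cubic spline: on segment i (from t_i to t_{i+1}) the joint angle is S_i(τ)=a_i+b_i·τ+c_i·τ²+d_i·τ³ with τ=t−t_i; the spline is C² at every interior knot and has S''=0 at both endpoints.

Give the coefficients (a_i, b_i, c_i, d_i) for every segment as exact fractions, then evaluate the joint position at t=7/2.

  seg 0: a=4 b=-46/31 c=0 d=-4/31
  seg 1: a=0 b=-94/31 c=-24/31 d=25/31
  seg 2: a=-3 b=-67/31 c=51/31 d=-39/248
  seg 3: a=-2 b=157/62 c=87/124 d=-29/124
S(7/2) = -7319/1984

Δ: Δ0=-2, Δ1=-3, Δ2=1/2, Δ3=3
row 1: diag=6, rhs=-6; c'=1/6, d'=-1
row 2: denom=6−1·1/6=35/6; d'=(21−1·-1)/(35/6)=132/35
row 3: denom=6−2·12/35=186/35; d'=(15−2·132/35)/(186/35)=87/62
back: M3=87/62
back: M2=132/35−12/35·87/62=102/31
back: M1=-1−1/6·102/31=-48/31
M: M0=0, M1=-48/31, M2=102/31, M3=87/62, M4=0
seg 0: a=4, c=M0/2=0, d=(M1−M0)/(6·2)=-4/31, b=Δ0−h0·(2M0+M1)/6=-46/31
seg 1: a=0, c=M1/2=-24/31, d=(M2−M1)/(6·1)=25/31, b=Δ1−h1·(2M1+M2)/6=-94/31
seg 2: a=-3, c=M2/2=51/31, d=(M3−M2)/(6·2)=-39/248, b=Δ2−h2·(2M2+M3)/6=-67/31
seg 3: a=-2, c=M3/2=87/124, d=(M4−M3)/(6·1)=-29/124, b=Δ3−h3·(2M3+M4)/6=157/62
t_q=7/2 → seg 2, τ=1/2; S=-3+-67/31·τ+51/31·τ²+-39/248·τ³=-7319/1984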